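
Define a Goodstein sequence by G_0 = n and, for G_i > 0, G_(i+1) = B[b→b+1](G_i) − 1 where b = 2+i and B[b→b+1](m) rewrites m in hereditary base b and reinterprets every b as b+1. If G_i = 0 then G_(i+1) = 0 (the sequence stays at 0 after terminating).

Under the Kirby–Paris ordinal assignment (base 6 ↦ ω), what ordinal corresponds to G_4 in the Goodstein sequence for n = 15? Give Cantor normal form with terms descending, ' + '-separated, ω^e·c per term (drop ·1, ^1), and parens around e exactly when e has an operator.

ω^(ω + 1) + ω^ω + 1

G_0=15  [base 2] 2^(2 + 1) + 2^2 + 2 + 1  →[2↦3]→  3^(3 + 1) + 3^3 + 3 + 1 = 112  −1 ⇒ G_1=111
G_1=111  [base 3] 3^(3 + 1) + 3^3 + 3  →[3↦4]→  4^(4 + 1) + 4^4 + 4 = 1284  −1 ⇒ G_2=1283
G_2=1283  [base 4] 4^(4 + 1) + 4^4 + 3  →[4↦5]→  5^(5 + 1) + 5^5 + 3 = 18753  −1 ⇒ G_3=18752
G_3=18752  [base 5] 5^(5 + 1) + 5^5 + 2  →[5↦6]→  6^(6 + 1) + 6^6 + 2 = 326594  −1 ⇒ G_4=326593
G_4=326593  [base 6] 6^(6 + 1) + 6^6 + 1  →[6↦7]→  7^(7 + 1) + 7^7 + 1 = 6588345  −1 ⇒ G_5=6588344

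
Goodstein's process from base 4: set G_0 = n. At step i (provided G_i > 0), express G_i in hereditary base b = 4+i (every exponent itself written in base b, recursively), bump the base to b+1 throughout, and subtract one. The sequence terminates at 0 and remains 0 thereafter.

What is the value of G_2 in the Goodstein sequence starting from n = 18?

[0] 18 ≡ 4^2 + 2 (base 4). Lift 5: 27. −1: 26.
[1] 26 ≡ 5^2 + 1 (base 5). Lift 6: 37. −1: 36.
[2] 36 ≡ 6^2 (base 6). Lift 7: 49. −1: 48.

36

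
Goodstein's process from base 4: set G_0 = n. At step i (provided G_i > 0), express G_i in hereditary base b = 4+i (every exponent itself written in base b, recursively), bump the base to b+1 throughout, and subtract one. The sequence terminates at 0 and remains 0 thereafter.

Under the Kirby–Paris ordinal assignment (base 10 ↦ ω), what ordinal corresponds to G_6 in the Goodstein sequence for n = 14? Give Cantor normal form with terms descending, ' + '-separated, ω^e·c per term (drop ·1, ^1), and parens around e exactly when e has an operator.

ω·2 + 3

(0) 14|_4 = 3·4 + 2 ↦ 3·5 + 2|_5 = 17 ⇒ 16
(1) 16|_5 = 3·5 + 1 ↦ 3·6 + 1|_6 = 19 ⇒ 18
(2) 18|_6 = 3·6 ↦ 3·7|_7 = 21 ⇒ 20
(3) 20|_7 = 2·7 + 6 ↦ 2·8 + 6|_8 = 22 ⇒ 21
(4) 21|_8 = 2·8 + 5 ↦ 2·9 + 5|_9 = 23 ⇒ 22
(5) 22|_9 = 2·9 + 4 ↦ 2·10 + 4|_10 = 24 ⇒ 23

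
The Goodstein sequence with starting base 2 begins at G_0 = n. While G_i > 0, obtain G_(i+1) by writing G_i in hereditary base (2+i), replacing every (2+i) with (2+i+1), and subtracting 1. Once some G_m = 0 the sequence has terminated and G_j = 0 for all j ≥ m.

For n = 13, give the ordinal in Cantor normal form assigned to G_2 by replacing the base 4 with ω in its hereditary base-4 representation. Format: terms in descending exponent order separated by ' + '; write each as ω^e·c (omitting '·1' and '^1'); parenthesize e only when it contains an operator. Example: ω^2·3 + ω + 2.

ω^(ω + 1) + ω^3·3 + ω^2·3 + ω·3 + 3

base 2: 13 = 2^(2 + 1) + 2^2 + 1; at 3: 3^(3 + 1) + 3^3 + 1 = 109; next = 108
base 3: 108 = 3^(3 + 1) + 3^3; at 4: 4^(4 + 1) + 4^4 = 1280; next = 1279
base 4: 1279 = 4^(4 + 1) + 3·4^3 + 3·4^2 + 3·4 + 3; at 5: 5^(5 + 1) + 3·5^3 + 3·5^2 + 3·5 + 3 = 16093; next = 16092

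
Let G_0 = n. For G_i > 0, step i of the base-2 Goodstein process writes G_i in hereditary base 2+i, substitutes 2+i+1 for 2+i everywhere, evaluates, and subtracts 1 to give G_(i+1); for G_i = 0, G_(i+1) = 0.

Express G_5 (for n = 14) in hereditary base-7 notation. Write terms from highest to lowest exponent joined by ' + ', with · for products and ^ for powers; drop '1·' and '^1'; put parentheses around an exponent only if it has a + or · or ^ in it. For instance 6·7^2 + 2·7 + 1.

7^(7 + 1) + 5·7^5 + 5·7^4 + 5·7^3 + 5·7^2 + 5·7 + 4

[0] 14 ≡ 2^(2 + 1) + 2^2 + 2 (base 2). Lift 3: 111. −1: 110.
[1] 110 ≡ 3^(3 + 1) + 3^3 + 2 (base 3). Lift 4: 1282. −1: 1281.
[2] 1281 ≡ 4^(4 + 1) + 4^4 + 1 (base 4). Lift 5: 18751. −1: 18750.
[3] 18750 ≡ 5^(5 + 1) + 5^5 (base 5). Lift 6: 326592. −1: 326591.
[4] 326591 ≡ 6^(6 + 1) + 5·6^5 + 5·6^4 + 5·6^3 + 5·6^2 + 5·6 + 5 (base 6). Lift 7: 5862841. −1: 5862840.
[5] 5862840 ≡ 7^(7 + 1) + 5·7^5 + 5·7^4 + 5·7^3 + 5·7^2 + 5·7 + 4 (base 7). Lift 8: 134404972. −1: 134404971.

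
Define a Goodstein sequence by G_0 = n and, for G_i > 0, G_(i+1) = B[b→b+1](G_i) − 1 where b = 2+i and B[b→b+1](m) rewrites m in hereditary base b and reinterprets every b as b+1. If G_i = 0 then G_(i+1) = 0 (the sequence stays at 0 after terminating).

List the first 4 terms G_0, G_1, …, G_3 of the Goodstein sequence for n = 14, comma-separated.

G_0=14  [base 2] 2^(2 + 1) + 2^2 + 2  →[2↦3]→  3^(3 + 1) + 3^3 + 3 = 111  −1 ⇒ G_1=110
G_1=110  [base 3] 3^(3 + 1) + 3^3 + 2  →[3↦4]→  4^(4 + 1) + 4^4 + 2 = 1282  −1 ⇒ G_2=1281
G_2=1281  [base 4] 4^(4 + 1) + 4^4 + 1  →[4↦5]→  5^(5 + 1) + 5^5 + 1 = 18751  −1 ⇒ G_3=18750

14, 110, 1281, 18750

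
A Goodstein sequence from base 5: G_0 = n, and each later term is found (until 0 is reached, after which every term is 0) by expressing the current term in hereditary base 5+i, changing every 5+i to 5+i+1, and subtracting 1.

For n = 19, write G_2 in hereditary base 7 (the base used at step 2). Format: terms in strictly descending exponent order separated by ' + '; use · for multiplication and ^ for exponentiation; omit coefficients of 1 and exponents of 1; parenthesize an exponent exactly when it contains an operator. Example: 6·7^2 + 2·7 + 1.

3·7 + 2

[0] 19 ≡ 3·5 + 4 (base 5). Lift 6: 22. −1: 21.
[1] 21 ≡ 3·6 + 3 (base 6). Lift 7: 24. −1: 23.
[2] 23 ≡ 3·7 + 2 (base 7). Lift 8: 26. −1: 25.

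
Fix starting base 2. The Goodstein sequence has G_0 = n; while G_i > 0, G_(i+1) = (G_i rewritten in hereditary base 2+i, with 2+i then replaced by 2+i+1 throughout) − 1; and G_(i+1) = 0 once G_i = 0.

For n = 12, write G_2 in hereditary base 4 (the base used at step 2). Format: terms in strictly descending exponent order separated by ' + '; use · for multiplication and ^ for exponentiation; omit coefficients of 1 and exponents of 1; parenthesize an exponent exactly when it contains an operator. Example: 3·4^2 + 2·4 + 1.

4^(4 + 1) + 2·4^2 + 2·4 + 1

G_0 = 12. HB_2(12) = 2^(2 + 1) + 2^2. Bump = 108. G_1 = 107.
G_1 = 107. HB_3(107) = 3^(3 + 1) + 2·3^2 + 2·3 + 2. Bump = 1066. G_2 = 1065.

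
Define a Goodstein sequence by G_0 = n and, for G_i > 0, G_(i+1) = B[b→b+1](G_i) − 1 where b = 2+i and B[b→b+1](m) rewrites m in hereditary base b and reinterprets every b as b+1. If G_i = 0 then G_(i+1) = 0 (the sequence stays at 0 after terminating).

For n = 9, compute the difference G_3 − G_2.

(0) 9|_2 = 2^(2 + 1) + 1 ↦ 3^(3 + 1) + 1|_3 = 82 ⇒ 81
(1) 81|_3 = 3^(3 + 1) ↦ 4^(4 + 1)|_4 = 1024 ⇒ 1023
(2) 1023|_4 = 3·4^4 + 3·4^3 + 3·4^2 + 3·4 + 3 ↦ 3·5^5 + 3·5^3 + 3·5^2 + 3·5 + 3|_5 = 9843 ⇒ 9842

8819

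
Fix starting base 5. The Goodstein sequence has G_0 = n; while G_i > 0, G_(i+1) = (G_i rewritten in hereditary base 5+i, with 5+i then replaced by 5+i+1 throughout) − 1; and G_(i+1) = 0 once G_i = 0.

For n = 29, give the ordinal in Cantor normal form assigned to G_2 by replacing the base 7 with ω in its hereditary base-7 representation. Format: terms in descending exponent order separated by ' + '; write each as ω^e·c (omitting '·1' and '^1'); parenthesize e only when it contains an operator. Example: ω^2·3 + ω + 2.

ω^2 + 2

step 0: 29 = 5^2 + 4; sub 6 for 5: 6^2 + 4; = 40; G_1 = 40−1 = 39
step 1: 39 = 6^2 + 3; sub 7 for 6: 7^2 + 3; = 52; G_2 = 52−1 = 51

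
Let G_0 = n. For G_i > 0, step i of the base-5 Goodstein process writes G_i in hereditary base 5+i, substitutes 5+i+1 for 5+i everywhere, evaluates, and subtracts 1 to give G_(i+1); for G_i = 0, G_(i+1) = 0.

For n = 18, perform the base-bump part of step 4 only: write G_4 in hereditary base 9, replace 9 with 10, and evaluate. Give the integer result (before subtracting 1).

step 0: 18 = 3·5 + 3; sub 6 for 5: 3·6 + 3; = 21; G_1 = 21−1 = 20
step 1: 20 = 3·6 + 2; sub 7 for 6: 3·7 + 2; = 23; G_2 = 23−1 = 22
step 2: 22 = 3·7 + 1; sub 8 for 7: 3·8 + 1; = 25; G_3 = 25−1 = 24
step 3: 24 = 3·8; sub 9 for 8: 3·9; = 27; G_4 = 27−1 = 26
step 4: 26 = 2·9 + 8; sub 10 for 9: 2·10 + 8; = 28; G_5 = 28−1 = 27

28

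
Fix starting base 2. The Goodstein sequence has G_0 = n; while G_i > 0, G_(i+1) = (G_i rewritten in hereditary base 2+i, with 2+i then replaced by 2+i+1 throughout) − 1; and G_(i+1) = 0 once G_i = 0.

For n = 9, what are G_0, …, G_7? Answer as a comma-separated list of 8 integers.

[0] 9 ≡ 2^(2 + 1) + 1 (base 2). Lift 3: 82. −1: 81.
[1] 81 ≡ 3^(3 + 1) (base 3). Lift 4: 1024. −1: 1023.
[2] 1023 ≡ 3·4^4 + 3·4^3 + 3·4^2 + 3·4 + 3 (base 4). Lift 5: 9843. −1: 9842.
[3] 9842 ≡ 3·5^5 + 3·5^3 + 3·5^2 + 3·5 + 2 (base 5). Lift 6: 140744. −1: 140743.
[4] 140743 ≡ 3·6^6 + 3·6^3 + 3·6^2 + 3·6 + 1 (base 6). Lift 7: 2471827. −1: 2471826.
[5] 2471826 ≡ 3·7^7 + 3·7^3 + 3·7^2 + 3·7 (base 7). Lift 8: 50333400. −1: 50333399.
[6] 50333399 ≡ 3·8^8 + 3·8^3 + 3·8^2 + 2·8 + 7 (base 8). Lift 9: 1162263922. −1: 1162263921.

9, 81, 1023, 9842, 140743, 2471826, 50333399, 1162263921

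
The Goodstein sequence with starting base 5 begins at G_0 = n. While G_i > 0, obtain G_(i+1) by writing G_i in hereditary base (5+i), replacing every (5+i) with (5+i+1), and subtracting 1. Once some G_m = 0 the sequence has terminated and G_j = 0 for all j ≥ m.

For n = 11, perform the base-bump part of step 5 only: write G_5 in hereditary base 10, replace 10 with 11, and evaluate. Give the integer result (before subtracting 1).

i=0: 11 = 2·5 + 1 (b=5); 5→6: 2·6 + 1 = 13; 13−1 = 12
i=1: 12 = 2·6 (b=6); 6→7: 2·7 = 14; 14−1 = 13
i=2: 13 = 7 + 6 (b=7); 7→8: 8 + 6 = 14; 14−1 = 13
i=3: 13 = 8 + 5 (b=8); 8→9: 9 + 5 = 14; 14−1 = 13
i=4: 13 = 9 + 4 (b=9); 9→10: 10 + 4 = 14; 14−1 = 13
i=5: 13 = 10 + 3 (b=10); 10→11: 11 + 3 = 14; 14−1 = 13

14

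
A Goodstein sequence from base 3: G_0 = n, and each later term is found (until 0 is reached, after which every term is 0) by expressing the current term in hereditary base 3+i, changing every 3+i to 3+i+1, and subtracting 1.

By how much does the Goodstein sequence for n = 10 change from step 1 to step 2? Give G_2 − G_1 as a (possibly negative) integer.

G_0=10  [base 3] 3^2 + 1  →[3↦4]→  4^2 + 1 = 17  −1 ⇒ G_1=16
G_1=16  [base 4] 4^2  →[4↦5]→  5^2 = 25  −1 ⇒ G_2=24

8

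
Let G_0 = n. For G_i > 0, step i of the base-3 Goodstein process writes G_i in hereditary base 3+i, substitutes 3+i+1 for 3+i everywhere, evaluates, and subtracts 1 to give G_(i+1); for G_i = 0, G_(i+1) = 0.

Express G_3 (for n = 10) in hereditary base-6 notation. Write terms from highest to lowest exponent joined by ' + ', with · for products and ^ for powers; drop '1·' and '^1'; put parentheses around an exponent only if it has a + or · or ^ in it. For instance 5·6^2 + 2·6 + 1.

step 0: 10 = 3^2 + 1; sub 4 for 3: 4^2 + 1; = 17; G_1 = 17−1 = 16
step 1: 16 = 4^2; sub 5 for 4: 5^2; = 25; G_2 = 25−1 = 24
step 2: 24 = 4·5 + 4; sub 6 for 5: 4·6 + 4; = 28; G_3 = 28−1 = 27
step 3: 27 = 4·6 + 3; sub 7 for 6: 4·7 + 3; = 31; G_4 = 31−1 = 30

4·6 + 3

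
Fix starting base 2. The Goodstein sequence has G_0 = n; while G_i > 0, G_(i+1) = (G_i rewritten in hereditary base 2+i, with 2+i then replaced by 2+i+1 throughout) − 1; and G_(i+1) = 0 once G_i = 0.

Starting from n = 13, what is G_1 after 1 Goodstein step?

i=0: 13 = 2^(2 + 1) + 2^2 + 1 (b=2); 2→3: 3^(3 + 1) + 3^3 + 1 = 109; 109−1 = 108
i=1: 108 = 3^(3 + 1) + 3^3 (b=3); 3→4: 4^(4 + 1) + 4^4 = 1280; 1280−1 = 1279

108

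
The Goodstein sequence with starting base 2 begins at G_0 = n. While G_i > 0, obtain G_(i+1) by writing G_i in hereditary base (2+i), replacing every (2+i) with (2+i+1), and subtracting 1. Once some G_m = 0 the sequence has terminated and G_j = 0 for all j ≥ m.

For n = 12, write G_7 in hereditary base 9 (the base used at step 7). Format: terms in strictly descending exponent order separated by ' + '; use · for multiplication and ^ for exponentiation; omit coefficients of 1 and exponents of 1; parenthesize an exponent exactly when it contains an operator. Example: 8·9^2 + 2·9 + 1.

G_0 = 12. HB_2(12) = 2^(2 + 1) + 2^2. Bump = 108. G_1 = 107.
G_1 = 107. HB_3(107) = 3^(3 + 1) + 2·3^2 + 2·3 + 2. Bump = 1066. G_2 = 1065.
G_2 = 1065. HB_4(1065) = 4^(4 + 1) + 2·4^2 + 2·4 + 1. Bump = 15686. G_3 = 15685.
G_3 = 15685. HB_5(15685) = 5^(5 + 1) + 2·5^2 + 2·5. Bump = 280020. G_4 = 280019.
G_4 = 280019. HB_6(280019) = 6^(6 + 1) + 2·6^2 + 6 + 5. Bump = 5764911. G_5 = 5764910.
G_5 = 5764910. HB_7(5764910) = 7^(7 + 1) + 2·7^2 + 7 + 4. Bump = 134217868. G_6 = 134217867.
G_6 = 134217867. HB_8(134217867) = 8^(8 + 1) + 2·8^2 + 8 + 3. Bump = 3486784575. G_7 = 3486784574.

9^(9 + 1) + 2·9^2 + 9 + 2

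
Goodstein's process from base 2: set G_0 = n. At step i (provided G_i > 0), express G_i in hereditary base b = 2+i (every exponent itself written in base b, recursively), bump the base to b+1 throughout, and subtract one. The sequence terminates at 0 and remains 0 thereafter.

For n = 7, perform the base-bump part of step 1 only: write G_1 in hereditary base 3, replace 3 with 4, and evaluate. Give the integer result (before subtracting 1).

260

i=0: 7 = 2^2 + 2 + 1 (b=2); 2→3: 3^3 + 3 + 1 = 31; 31−1 = 30
i=1: 30 = 3^3 + 3 (b=3); 3→4: 4^4 + 4 = 260; 260−1 = 259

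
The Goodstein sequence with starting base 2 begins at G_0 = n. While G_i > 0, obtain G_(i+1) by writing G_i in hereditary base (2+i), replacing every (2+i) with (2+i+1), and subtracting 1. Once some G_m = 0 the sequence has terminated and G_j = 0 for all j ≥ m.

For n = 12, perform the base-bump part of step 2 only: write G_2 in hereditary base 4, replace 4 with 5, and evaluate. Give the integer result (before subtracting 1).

i=0: 12 = 2^(2 + 1) + 2^2 (b=2); 2→3: 3^(3 + 1) + 3^3 = 108; 108−1 = 107
i=1: 107 = 3^(3 + 1) + 2·3^2 + 2·3 + 2 (b=3); 3→4: 4^(4 + 1) + 2·4^2 + 2·4 + 2 = 1066; 1066−1 = 1065
i=2: 1065 = 4^(4 + 1) + 2·4^2 + 2·4 + 1 (b=4); 4→5: 5^(5 + 1) + 2·5^2 + 2·5 + 1 = 15686; 15686−1 = 15685

15686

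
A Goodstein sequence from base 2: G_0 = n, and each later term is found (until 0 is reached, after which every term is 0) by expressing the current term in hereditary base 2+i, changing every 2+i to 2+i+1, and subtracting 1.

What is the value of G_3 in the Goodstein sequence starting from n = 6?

3125

G_0=6  [base 2] 2^2 + 2  →[2↦3]→  3^3 + 3 = 30  −1 ⇒ G_1=29
G_1=29  [base 3] 3^3 + 2  →[3↦4]→  4^4 + 2 = 258  −1 ⇒ G_2=257
G_2=257  [base 4] 4^4 + 1  →[4↦5]→  5^5 + 1 = 3126  −1 ⇒ G_3=3125
G_3=3125  [base 5] 5^5  →[5↦6]→  6^6 = 46656  −1 ⇒ G_4=46655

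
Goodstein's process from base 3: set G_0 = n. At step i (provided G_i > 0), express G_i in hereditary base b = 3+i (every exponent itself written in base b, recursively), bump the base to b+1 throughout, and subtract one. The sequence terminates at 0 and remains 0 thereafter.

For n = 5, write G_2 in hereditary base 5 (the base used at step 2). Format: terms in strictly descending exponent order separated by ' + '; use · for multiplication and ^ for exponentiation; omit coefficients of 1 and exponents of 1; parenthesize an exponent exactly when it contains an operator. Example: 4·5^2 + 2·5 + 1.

5

base 3: 5 = 3 + 2; at 4: 4 + 2 = 6; next = 5
base 4: 5 = 4 + 1; at 5: 5 + 1 = 6; next = 5
base 5: 5 = 5; at 6: 6 = 6; next = 5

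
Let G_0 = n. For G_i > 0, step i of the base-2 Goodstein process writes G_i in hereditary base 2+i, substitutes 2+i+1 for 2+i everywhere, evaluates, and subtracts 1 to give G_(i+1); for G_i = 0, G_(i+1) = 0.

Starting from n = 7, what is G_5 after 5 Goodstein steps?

i=0: 7 = 2^2 + 2 + 1 (b=2); 2→3: 3^3 + 3 + 1 = 31; 31−1 = 30
i=1: 30 = 3^3 + 3 (b=3); 3→4: 4^4 + 4 = 260; 260−1 = 259
i=2: 259 = 4^4 + 3 (b=4); 4→5: 5^5 + 3 = 3128; 3128−1 = 3127
i=3: 3127 = 5^5 + 2 (b=5); 5→6: 6^6 + 2 = 46658; 46658−1 = 46657
i=4: 46657 = 6^6 + 1 (b=6); 6→7: 7^7 + 1 = 823544; 823544−1 = 823543
i=5: 823543 = 7^7 (b=7); 7→8: 8^8 = 16777216; 16777216−1 = 16777215

823543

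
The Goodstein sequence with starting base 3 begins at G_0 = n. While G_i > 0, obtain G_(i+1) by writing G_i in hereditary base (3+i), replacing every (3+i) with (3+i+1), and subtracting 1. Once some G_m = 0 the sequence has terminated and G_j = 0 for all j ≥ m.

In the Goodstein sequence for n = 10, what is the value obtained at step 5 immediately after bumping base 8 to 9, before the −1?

37

i=0: 10 = 3^2 + 1 (b=3); 3→4: 4^2 + 1 = 17; 17−1 = 16
i=1: 16 = 4^2 (b=4); 4→5: 5^2 = 25; 25−1 = 24
i=2: 24 = 4·5 + 4 (b=5); 5→6: 4·6 + 4 = 28; 28−1 = 27
i=3: 27 = 4·6 + 3 (b=6); 6→7: 4·7 + 3 = 31; 31−1 = 30
i=4: 30 = 4·7 + 2 (b=7); 7→8: 4·8 + 2 = 34; 34−1 = 33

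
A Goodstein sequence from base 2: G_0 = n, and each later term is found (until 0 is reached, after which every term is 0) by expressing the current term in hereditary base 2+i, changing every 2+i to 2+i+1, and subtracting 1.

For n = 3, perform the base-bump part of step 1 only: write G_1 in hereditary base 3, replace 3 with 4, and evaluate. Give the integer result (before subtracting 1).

4

G_0=3  [base 2] 2 + 1  →[2↦3]→  3 + 1 = 4  −1 ⇒ G_1=3
G_1=3  [base 3] 3  →[3↦4]→  4 = 4  −1 ⇒ G_2=3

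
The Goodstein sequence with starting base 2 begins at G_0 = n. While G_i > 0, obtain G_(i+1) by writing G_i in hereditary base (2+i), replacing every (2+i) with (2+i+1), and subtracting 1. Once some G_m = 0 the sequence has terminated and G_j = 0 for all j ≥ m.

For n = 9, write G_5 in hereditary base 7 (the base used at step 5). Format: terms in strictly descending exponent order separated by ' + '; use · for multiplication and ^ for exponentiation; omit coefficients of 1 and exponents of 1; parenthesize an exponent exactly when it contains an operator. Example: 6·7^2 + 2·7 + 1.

[0] 9 ≡ 2^(2 + 1) + 1 (base 2). Lift 3: 82. −1: 81.
[1] 81 ≡ 3^(3 + 1) (base 3). Lift 4: 1024. −1: 1023.
[2] 1023 ≡ 3·4^4 + 3·4^3 + 3·4^2 + 3·4 + 3 (base 4). Lift 5: 9843. −1: 9842.
[3] 9842 ≡ 3·5^5 + 3·5^3 + 3·5^2 + 3·5 + 2 (base 5). Lift 6: 140744. −1: 140743.
[4] 140743 ≡ 3·6^6 + 3·6^3 + 3·6^2 + 3·6 + 1 (base 6). Lift 7: 2471827. −1: 2471826.
[5] 2471826 ≡ 3·7^7 + 3·7^3 + 3·7^2 + 3·7 (base 7). Lift 8: 50333400. −1: 50333399.

3·7^7 + 3·7^3 + 3·7^2 + 3·7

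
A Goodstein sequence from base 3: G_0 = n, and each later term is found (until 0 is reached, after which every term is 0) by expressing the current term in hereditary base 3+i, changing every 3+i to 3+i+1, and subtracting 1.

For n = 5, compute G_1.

[0] 5 ≡ 3 + 2 (base 3). Lift 4: 6. −1: 5.
[1] 5 ≡ 4 + 1 (base 4). Lift 5: 6. −1: 5.

5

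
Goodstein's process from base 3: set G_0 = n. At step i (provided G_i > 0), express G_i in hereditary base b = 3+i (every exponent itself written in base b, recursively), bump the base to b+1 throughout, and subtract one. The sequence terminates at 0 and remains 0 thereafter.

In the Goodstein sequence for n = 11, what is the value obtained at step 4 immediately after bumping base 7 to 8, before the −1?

11 —HB3→ 3^2 + 2 —bump→ 4^2 + 2 = 18 —(−1)→ 17
17 —HB4→ 4^2 + 1 —bump→ 5^2 + 1 = 26 —(−1)→ 25
25 —HB5→ 5^2 —bump→ 6^2 = 36 —(−1)→ 35
35 —HB6→ 5·6 + 5 —bump→ 5·7 + 5 = 40 —(−1)→ 39

44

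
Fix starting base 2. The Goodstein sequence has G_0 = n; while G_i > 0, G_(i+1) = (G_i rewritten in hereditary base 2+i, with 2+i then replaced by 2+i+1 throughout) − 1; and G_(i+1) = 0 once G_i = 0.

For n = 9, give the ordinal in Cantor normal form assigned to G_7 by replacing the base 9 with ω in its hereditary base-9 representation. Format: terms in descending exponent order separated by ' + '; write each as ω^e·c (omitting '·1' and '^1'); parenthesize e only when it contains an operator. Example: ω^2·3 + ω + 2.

ω^ω·3 + ω^3·3 + ω^2·3 + ω·2 + 6

base 2: 9 = 2^(2 + 1) + 1; at 3: 3^(3 + 1) + 1 = 82; next = 81
base 3: 81 = 3^(3 + 1); at 4: 4^(4 + 1) = 1024; next = 1023
base 4: 1023 = 3·4^4 + 3·4^3 + 3·4^2 + 3·4 + 3; at 5: 3·5^5 + 3·5^3 + 3·5^2 + 3·5 + 3 = 9843; next = 9842
base 5: 9842 = 3·5^5 + 3·5^3 + 3·5^2 + 3·5 + 2; at 6: 3·6^6 + 3·6^3 + 3·6^2 + 3·6 + 2 = 140744; next = 140743
base 6: 140743 = 3·6^6 + 3·6^3 + 3·6^2 + 3·6 + 1; at 7: 3·7^7 + 3·7^3 + 3·7^2 + 3·7 + 1 = 2471827; next = 2471826
base 7: 2471826 = 3·7^7 + 3·7^3 + 3·7^2 + 3·7; at 8: 3·8^8 + 3·8^3 + 3·8^2 + 3·8 = 50333400; next = 50333399
base 8: 50333399 = 3·8^8 + 3·8^3 + 3·8^2 + 2·8 + 7; at 9: 3·9^9 + 3·9^3 + 3·9^2 + 2·9 + 7 = 1162263922; next = 1162263921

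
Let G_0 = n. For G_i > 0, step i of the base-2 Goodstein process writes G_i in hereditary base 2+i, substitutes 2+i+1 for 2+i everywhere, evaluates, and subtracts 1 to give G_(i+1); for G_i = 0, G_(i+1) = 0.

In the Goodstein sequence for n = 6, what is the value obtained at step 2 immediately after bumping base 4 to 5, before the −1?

3126

i=0: 6 = 2^2 + 2 (b=2); 2→3: 3^3 + 3 = 30; 30−1 = 29
i=1: 29 = 3^3 + 2 (b=3); 3→4: 4^4 + 2 = 258; 258−1 = 257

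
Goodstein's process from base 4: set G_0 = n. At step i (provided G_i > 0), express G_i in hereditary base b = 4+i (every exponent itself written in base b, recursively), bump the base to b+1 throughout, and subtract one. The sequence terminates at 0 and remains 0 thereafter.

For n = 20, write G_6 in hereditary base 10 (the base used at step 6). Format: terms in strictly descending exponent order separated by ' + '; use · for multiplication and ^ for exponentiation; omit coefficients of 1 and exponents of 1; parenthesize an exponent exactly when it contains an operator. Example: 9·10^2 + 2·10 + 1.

[0] 20 ≡ 4^2 + 4 (base 4). Lift 5: 30. −1: 29.
[1] 29 ≡ 5^2 + 4 (base 5). Lift 6: 40. −1: 39.
[2] 39 ≡ 6^2 + 3 (base 6). Lift 7: 52. −1: 51.
[3] 51 ≡ 7^2 + 2 (base 7). Lift 8: 66. −1: 65.
[4] 65 ≡ 8^2 + 1 (base 8). Lift 9: 82. −1: 81.
[5] 81 ≡ 9^2 (base 9). Lift 10: 100. −1: 99.

9·10 + 9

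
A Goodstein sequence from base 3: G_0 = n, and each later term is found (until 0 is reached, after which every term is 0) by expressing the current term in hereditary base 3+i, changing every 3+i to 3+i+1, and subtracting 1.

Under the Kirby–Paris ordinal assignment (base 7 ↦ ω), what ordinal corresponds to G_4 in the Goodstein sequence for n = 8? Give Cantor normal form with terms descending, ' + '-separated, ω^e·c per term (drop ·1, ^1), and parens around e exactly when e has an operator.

8 —HB3→ 2·3 + 2 —bump→ 2·4 + 2 = 10 —(−1)→ 9
9 —HB4→ 2·4 + 1 —bump→ 2·5 + 1 = 11 —(−1)→ 10
10 —HB5→ 2·5 —bump→ 2·6 = 12 —(−1)→ 11
11 —HB6→ 6 + 5 —bump→ 7 + 5 = 12 —(−1)→ 11
11 —HB7→ 7 + 4 —bump→ 8 + 4 = 12 —(−1)→ 11

ω + 4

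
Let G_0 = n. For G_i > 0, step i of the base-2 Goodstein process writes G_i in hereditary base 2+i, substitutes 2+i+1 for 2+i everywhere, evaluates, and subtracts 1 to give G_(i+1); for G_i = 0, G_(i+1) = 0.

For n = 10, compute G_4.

10 —HB2→ 2^(2 + 1) + 2 —bump→ 3^(3 + 1) + 3 = 84 —(−1)→ 83
83 —HB3→ 3^(3 + 1) + 2 —bump→ 4^(4 + 1) + 2 = 1026 —(−1)→ 1025
1025 —HB4→ 4^(4 + 1) + 1 —bump→ 5^(5 + 1) + 1 = 15626 —(−1)→ 15625
15625 —HB5→ 5^(5 + 1) —bump→ 6^(6 + 1) = 279936 —(−1)→ 279935
279935 —HB6→ 5·6^6 + 5·6^5 + 5·6^4 + 5·6^3 + 5·6^2 + 5·6 + 5 —bump→ 5·7^7 + 5·7^5 + 5·7^4 + 5·7^3 + 5·7^2 + 5·7 + 5 = 4215755 —(−1)→ 4215754

279935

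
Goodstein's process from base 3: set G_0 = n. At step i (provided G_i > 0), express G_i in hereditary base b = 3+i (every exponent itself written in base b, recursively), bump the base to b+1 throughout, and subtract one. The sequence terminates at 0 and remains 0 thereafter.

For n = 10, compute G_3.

27

(0) 10|_3 = 3^2 + 1 ↦ 4^2 + 1|_4 = 17 ⇒ 16
(1) 16|_4 = 4^2 ↦ 5^2|_5 = 25 ⇒ 24
(2) 24|_5 = 4·5 + 4 ↦ 4·6 + 4|_6 = 28 ⇒ 27
(3) 27|_6 = 4·6 + 3 ↦ 4·7 + 3|_7 = 31 ⇒ 30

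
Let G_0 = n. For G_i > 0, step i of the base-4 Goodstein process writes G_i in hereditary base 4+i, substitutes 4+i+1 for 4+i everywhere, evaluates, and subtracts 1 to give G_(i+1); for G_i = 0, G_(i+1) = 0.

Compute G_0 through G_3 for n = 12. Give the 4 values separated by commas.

12, 14, 15, 16

12 —HB4→ 3·4 —bump→ 3·5 = 15 —(−1)→ 14
14 —HB5→ 2·5 + 4 —bump→ 2·6 + 4 = 16 —(−1)→ 15
15 —HB6→ 2·6 + 3 —bump→ 2·7 + 3 = 17 —(−1)→ 16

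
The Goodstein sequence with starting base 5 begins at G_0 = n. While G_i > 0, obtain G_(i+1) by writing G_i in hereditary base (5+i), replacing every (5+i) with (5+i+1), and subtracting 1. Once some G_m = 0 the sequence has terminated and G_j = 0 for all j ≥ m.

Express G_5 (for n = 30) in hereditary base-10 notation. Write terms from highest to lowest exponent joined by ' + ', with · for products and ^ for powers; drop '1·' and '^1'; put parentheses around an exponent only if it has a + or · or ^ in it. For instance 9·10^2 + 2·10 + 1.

base 5: 30 = 5^2 + 5; at 6: 6^2 + 6 = 42; next = 41
base 6: 41 = 6^2 + 5; at 7: 7^2 + 5 = 54; next = 53
base 7: 53 = 7^2 + 4; at 8: 8^2 + 4 = 68; next = 67
base 8: 67 = 8^2 + 3; at 9: 9^2 + 3 = 84; next = 83
base 9: 83 = 9^2 + 2; at 10: 10^2 + 2 = 102; next = 101
base 10: 101 = 10^2 + 1; at 11: 11^2 + 1 = 122; next = 121

10^2 + 1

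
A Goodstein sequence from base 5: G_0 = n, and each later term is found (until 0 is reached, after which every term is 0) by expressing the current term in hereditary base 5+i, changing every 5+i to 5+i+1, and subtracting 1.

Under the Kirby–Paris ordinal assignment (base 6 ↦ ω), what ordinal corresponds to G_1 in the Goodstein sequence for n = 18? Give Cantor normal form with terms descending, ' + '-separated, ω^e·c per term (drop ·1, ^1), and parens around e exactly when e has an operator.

ω·3 + 2

G_0 = 18. HB_5(18) = 3·5 + 3. Bump = 21. G_1 = 20.
G_1 = 20. HB_6(20) = 3·6 + 2. Bump = 23. G_2 = 22.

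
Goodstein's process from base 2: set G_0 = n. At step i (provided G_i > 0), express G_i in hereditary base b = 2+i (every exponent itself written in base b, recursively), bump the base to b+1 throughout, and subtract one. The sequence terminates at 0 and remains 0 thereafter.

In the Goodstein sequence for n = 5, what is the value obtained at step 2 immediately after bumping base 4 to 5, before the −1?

468

base 2: 5 = 2^2 + 1; at 3: 3^3 + 1 = 28; next = 27
base 3: 27 = 3^3; at 4: 4^4 = 256; next = 255
base 4: 255 = 3·4^3 + 3·4^2 + 3·4 + 3; at 5: 3·5^3 + 3·5^2 + 3·5 + 3 = 468; next = 467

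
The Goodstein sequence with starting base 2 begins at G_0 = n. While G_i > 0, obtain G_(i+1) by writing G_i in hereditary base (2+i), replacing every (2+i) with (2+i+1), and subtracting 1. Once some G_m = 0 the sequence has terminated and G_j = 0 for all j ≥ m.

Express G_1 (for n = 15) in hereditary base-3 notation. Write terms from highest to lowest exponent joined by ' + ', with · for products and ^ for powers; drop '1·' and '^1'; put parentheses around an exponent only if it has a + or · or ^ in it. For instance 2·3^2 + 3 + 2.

step 0: 15 = 2^(2 + 1) + 2^2 + 2 + 1; sub 3 for 2: 3^(3 + 1) + 3^3 + 3 + 1; = 112; G_1 = 112−1 = 111
step 1: 111 = 3^(3 + 1) + 3^3 + 3; sub 4 for 3: 4^(4 + 1) + 4^4 + 4; = 1284; G_2 = 1284−1 = 1283

3^(3 + 1) + 3^3 + 3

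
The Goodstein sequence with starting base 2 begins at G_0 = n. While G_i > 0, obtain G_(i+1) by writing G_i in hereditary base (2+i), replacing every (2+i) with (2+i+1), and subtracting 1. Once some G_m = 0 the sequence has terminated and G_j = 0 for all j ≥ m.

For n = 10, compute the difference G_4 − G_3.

264310

base 2: 10 = 2^(2 + 1) + 2; at 3: 3^(3 + 1) + 3 = 84; next = 83
base 3: 83 = 3^(3 + 1) + 2; at 4: 4^(4 + 1) + 2 = 1026; next = 1025
base 4: 1025 = 4^(4 + 1) + 1; at 5: 5^(5 + 1) + 1 = 15626; next = 15625
base 5: 15625 = 5^(5 + 1); at 6: 6^(6 + 1) = 279936; next = 279935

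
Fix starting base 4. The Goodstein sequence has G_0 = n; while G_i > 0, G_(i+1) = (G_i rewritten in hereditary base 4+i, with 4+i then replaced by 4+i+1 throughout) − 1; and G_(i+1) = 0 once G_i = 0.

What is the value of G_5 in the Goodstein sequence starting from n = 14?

[0] 14 ≡ 3·4 + 2 (base 4). Lift 5: 17. −1: 16.
[1] 16 ≡ 3·5 + 1 (base 5). Lift 6: 19. −1: 18.
[2] 18 ≡ 3·6 (base 6). Lift 7: 21. −1: 20.
[3] 20 ≡ 2·7 + 6 (base 7). Lift 8: 22. −1: 21.
[4] 21 ≡ 2·8 + 5 (base 8). Lift 9: 23. −1: 22.
[5] 22 ≡ 2·9 + 4 (base 9). Lift 10: 24. −1: 23.

22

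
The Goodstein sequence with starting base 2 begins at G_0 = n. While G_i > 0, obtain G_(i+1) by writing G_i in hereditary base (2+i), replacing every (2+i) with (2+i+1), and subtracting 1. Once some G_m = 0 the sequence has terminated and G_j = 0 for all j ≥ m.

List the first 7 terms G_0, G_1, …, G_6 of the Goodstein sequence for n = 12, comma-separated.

[0] 12 ≡ 2^(2 + 1) + 2^2 (base 2). Lift 3: 108. −1: 107.
[1] 107 ≡ 3^(3 + 1) + 2·3^2 + 2·3 + 2 (base 3). Lift 4: 1066. −1: 1065.
[2] 1065 ≡ 4^(4 + 1) + 2·4^2 + 2·4 + 1 (base 4). Lift 5: 15686. −1: 15685.
[3] 15685 ≡ 5^(5 + 1) + 2·5^2 + 2·5 (base 5). Lift 6: 280020. −1: 280019.
[4] 280019 ≡ 6^(6 + 1) + 2·6^2 + 6 + 5 (base 6). Lift 7: 5764911. −1: 5764910.
[5] 5764910 ≡ 7^(7 + 1) + 2·7^2 + 7 + 4 (base 7). Lift 8: 134217868. −1: 134217867.

12, 107, 1065, 15685, 280019, 5764910, 134217867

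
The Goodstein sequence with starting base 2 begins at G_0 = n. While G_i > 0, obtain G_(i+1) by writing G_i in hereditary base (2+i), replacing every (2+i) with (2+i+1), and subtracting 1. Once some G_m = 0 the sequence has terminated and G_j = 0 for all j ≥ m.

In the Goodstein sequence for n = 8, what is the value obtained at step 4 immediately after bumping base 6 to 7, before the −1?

1647196

step 0: 8 = 2^(2 + 1); sub 3 for 2: 3^(3 + 1); = 81; G_1 = 81−1 = 80
step 1: 80 = 2·3^3 + 2·3^2 + 2·3 + 2; sub 4 for 3: 2·4^4 + 2·4^2 + 2·4 + 2; = 554; G_2 = 554−1 = 553
step 2: 553 = 2·4^4 + 2·4^2 + 2·4 + 1; sub 5 for 4: 2·5^5 + 2·5^2 + 2·5 + 1; = 6311; G_3 = 6311−1 = 6310
step 3: 6310 = 2·5^5 + 2·5^2 + 2·5; sub 6 for 5: 2·6^6 + 2·6^2 + 2·6; = 93396; G_4 = 93396−1 = 93395
step 4: 93395 = 2·6^6 + 2·6^2 + 6 + 5; sub 7 for 6: 2·7^7 + 2·7^2 + 7 + 5; = 1647196; G_5 = 1647196−1 = 1647195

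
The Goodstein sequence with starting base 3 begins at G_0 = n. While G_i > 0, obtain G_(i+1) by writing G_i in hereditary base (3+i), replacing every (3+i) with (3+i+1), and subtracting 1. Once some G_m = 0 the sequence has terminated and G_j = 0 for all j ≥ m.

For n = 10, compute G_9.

43

(0) 10|_3 = 3^2 + 1 ↦ 4^2 + 1|_4 = 17 ⇒ 16
(1) 16|_4 = 4^2 ↦ 5^2|_5 = 25 ⇒ 24
(2) 24|_5 = 4·5 + 4 ↦ 4·6 + 4|_6 = 28 ⇒ 27
(3) 27|_6 = 4·6 + 3 ↦ 4·7 + 3|_7 = 31 ⇒ 30
(4) 30|_7 = 4·7 + 2 ↦ 4·8 + 2|_8 = 34 ⇒ 33
(5) 33|_8 = 4·8 + 1 ↦ 4·9 + 1|_9 = 37 ⇒ 36
(6) 36|_9 = 4·9 ↦ 4·10|_10 = 40 ⇒ 39
(7) 39|_10 = 3·10 + 9 ↦ 3·11 + 9|_11 = 42 ⇒ 41
(8) 41|_11 = 3·11 + 8 ↦ 3·12 + 8|_12 = 44 ⇒ 43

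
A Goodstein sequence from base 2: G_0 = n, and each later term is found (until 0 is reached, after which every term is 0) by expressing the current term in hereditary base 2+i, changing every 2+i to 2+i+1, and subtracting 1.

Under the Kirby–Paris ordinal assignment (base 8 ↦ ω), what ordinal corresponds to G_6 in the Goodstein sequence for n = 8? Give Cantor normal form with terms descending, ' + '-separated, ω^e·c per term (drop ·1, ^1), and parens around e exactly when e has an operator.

ω^ω·2 + ω^2·2 + ω + 3

G_0 = 8. HB_2(8) = 2^(2 + 1). Bump = 81. G_1 = 80.
G_1 = 80. HB_3(80) = 2·3^3 + 2·3^2 + 2·3 + 2. Bump = 554. G_2 = 553.
G_2 = 553. HB_4(553) = 2·4^4 + 2·4^2 + 2·4 + 1. Bump = 6311. G_3 = 6310.
G_3 = 6310. HB_5(6310) = 2·5^5 + 2·5^2 + 2·5. Bump = 93396. G_4 = 93395.
G_4 = 93395. HB_6(93395) = 2·6^6 + 2·6^2 + 6 + 5. Bump = 1647196. G_5 = 1647195.
G_5 = 1647195. HB_7(1647195) = 2·7^7 + 2·7^2 + 7 + 4. Bump = 33554572. G_6 = 33554571.
G_6 = 33554571. HB_8(33554571) = 2·8^8 + 2·8^2 + 8 + 3. Bump = 774841152. G_7 = 774841151.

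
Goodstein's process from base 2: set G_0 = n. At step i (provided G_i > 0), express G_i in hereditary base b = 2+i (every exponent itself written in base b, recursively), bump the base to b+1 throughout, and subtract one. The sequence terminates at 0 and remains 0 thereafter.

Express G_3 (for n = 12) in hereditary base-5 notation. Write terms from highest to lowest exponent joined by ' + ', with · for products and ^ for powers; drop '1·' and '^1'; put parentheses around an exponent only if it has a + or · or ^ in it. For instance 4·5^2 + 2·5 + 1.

i=0: 12 = 2^(2 + 1) + 2^2 (b=2); 2→3: 3^(3 + 1) + 3^3 = 108; 108−1 = 107
i=1: 107 = 3^(3 + 1) + 2·3^2 + 2·3 + 2 (b=3); 3→4: 4^(4 + 1) + 2·4^2 + 2·4 + 2 = 1066; 1066−1 = 1065
i=2: 1065 = 4^(4 + 1) + 2·4^2 + 2·4 + 1 (b=4); 4→5: 5^(5 + 1) + 2·5^2 + 2·5 + 1 = 15686; 15686−1 = 15685

5^(5 + 1) + 2·5^2 + 2·5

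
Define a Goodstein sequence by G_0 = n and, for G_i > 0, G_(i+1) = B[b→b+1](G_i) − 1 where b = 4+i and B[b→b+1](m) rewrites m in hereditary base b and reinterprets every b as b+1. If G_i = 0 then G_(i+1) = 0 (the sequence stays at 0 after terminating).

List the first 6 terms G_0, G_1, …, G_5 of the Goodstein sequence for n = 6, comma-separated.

6, 6, 6, 6, 5, 4

G_0=6  [base 4] 4 + 2  →[4↦5]→  5 + 2 = 7  −1 ⇒ G_1=6
G_1=6  [base 5] 5 + 1  →[5↦6]→  6 + 1 = 7  −1 ⇒ G_2=6
G_2=6  [base 6] 6  →[6↦7]→  7 = 7  −1 ⇒ G_3=6
G_3=6  [base 7] 6  →[7↦8]→  6 = 6  −1 ⇒ G_4=5
G_4=5  [base 8] 5  →[8↦9]→  5 = 5  −1 ⇒ G_5=4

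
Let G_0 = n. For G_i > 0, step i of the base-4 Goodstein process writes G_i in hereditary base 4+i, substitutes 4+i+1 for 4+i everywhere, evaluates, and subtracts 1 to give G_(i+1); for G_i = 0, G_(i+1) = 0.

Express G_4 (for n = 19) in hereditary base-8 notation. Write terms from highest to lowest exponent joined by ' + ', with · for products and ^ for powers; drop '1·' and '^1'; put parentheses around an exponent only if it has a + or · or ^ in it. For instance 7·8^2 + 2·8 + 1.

[0] 19 ≡ 4^2 + 3 (base 4). Lift 5: 28. −1: 27.
[1] 27 ≡ 5^2 + 2 (base 5). Lift 6: 38. −1: 37.
[2] 37 ≡ 6^2 + 1 (base 6). Lift 7: 50. −1: 49.
[3] 49 ≡ 7^2 (base 7). Lift 8: 64. −1: 63.

7·8 + 7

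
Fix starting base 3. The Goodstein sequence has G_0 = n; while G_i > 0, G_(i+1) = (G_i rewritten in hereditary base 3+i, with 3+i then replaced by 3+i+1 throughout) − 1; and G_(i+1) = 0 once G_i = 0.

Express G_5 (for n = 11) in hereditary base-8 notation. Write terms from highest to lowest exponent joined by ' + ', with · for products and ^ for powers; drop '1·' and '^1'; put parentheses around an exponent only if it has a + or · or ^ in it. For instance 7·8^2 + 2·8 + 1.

(0) 11|_3 = 3^2 + 2 ↦ 4^2 + 2|_4 = 18 ⇒ 17
(1) 17|_4 = 4^2 + 1 ↦ 5^2 + 1|_5 = 26 ⇒ 25
(2) 25|_5 = 5^2 ↦ 6^2|_6 = 36 ⇒ 35
(3) 35|_6 = 5·6 + 5 ↦ 5·7 + 5|_7 = 40 ⇒ 39
(4) 39|_7 = 5·7 + 4 ↦ 5·8 + 4|_8 = 44 ⇒ 43
(5) 43|_8 = 5·8 + 3 ↦ 5·9 + 3|_9 = 48 ⇒ 47

5·8 + 3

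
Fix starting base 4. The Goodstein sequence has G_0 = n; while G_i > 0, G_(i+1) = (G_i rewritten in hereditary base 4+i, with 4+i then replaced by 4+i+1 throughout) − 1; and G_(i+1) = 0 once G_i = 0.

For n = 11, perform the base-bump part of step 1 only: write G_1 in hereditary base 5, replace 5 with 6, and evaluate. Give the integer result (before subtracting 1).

(0) 11|_4 = 2·4 + 3 ↦ 2·5 + 3|_5 = 13 ⇒ 12
(1) 12|_5 = 2·5 + 2 ↦ 2·6 + 2|_6 = 14 ⇒ 13

14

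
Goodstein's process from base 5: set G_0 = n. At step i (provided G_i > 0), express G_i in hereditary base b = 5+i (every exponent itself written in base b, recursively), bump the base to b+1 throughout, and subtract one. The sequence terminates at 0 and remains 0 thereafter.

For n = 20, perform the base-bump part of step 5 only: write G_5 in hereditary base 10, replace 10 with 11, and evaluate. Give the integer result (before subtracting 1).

G_0 = 20. HB_5(20) = 4·5. Bump = 24. G_1 = 23.
G_1 = 23. HB_6(23) = 3·6 + 5. Bump = 26. G_2 = 25.
G_2 = 25. HB_7(25) = 3·7 + 4. Bump = 28. G_3 = 27.
G_3 = 27. HB_8(27) = 3·8 + 3. Bump = 30. G_4 = 29.
G_4 = 29. HB_9(29) = 3·9 + 2. Bump = 32. G_5 = 31.

34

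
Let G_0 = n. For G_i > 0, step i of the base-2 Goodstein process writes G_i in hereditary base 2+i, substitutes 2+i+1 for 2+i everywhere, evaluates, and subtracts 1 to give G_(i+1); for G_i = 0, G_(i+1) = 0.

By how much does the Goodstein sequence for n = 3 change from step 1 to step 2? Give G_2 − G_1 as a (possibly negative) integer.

[0] 3 ≡ 2 + 1 (base 2). Lift 3: 4. −1: 3.
[1] 3 ≡ 3 (base 3). Lift 4: 4. −1: 3.

0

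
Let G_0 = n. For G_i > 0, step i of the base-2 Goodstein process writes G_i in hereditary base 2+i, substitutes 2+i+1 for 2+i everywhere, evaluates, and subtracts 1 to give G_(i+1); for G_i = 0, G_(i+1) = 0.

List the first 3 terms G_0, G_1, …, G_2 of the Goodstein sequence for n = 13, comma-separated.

13, 108, 1279

[0] 13 ≡ 2^(2 + 1) + 2^2 + 1 (base 2). Lift 3: 109. −1: 108.
[1] 108 ≡ 3^(3 + 1) + 3^3 (base 3). Lift 4: 1280. −1: 1279.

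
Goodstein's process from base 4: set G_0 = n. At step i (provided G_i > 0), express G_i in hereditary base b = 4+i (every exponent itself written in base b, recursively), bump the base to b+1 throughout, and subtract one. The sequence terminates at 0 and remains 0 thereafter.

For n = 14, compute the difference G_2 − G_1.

(0) 14|_4 = 3·4 + 2 ↦ 3·5 + 2|_5 = 17 ⇒ 16
(1) 16|_5 = 3·5 + 1 ↦ 3·6 + 1|_6 = 19 ⇒ 18

2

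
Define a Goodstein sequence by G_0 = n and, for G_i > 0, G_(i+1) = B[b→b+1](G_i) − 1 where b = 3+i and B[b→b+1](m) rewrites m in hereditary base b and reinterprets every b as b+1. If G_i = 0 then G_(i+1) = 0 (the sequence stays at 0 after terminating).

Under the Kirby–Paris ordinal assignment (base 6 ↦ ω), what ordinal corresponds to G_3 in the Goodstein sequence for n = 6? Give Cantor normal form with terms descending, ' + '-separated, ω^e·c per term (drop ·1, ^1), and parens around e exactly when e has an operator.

i=0: 6 = 2·3 (b=3); 3→4: 2·4 = 8; 8−1 = 7
i=1: 7 = 4 + 3 (b=4); 4→5: 5 + 3 = 8; 8−1 = 7
i=2: 7 = 5 + 2 (b=5); 5→6: 6 + 2 = 8; 8−1 = 7

ω + 1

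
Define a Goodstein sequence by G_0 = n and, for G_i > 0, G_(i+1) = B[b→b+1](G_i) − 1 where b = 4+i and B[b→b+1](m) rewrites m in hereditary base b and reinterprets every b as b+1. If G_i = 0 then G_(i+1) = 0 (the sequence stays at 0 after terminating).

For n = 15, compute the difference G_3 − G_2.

2

(0) 15|_4 = 3·4 + 3 ↦ 3·5 + 3|_5 = 18 ⇒ 17
(1) 17|_5 = 3·5 + 2 ↦ 3·6 + 2|_6 = 20 ⇒ 19
(2) 19|_6 = 3·6 + 1 ↦ 3·7 + 1|_7 = 22 ⇒ 21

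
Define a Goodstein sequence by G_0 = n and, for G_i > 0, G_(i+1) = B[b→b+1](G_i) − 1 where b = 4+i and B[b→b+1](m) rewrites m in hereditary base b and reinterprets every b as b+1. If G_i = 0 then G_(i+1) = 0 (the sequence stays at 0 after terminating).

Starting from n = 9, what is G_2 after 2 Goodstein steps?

11

step 0: 9 = 2·4 + 1; sub 5 for 4: 2·5 + 1; = 11; G_1 = 11−1 = 10
step 1: 10 = 2·5; sub 6 for 5: 2·6; = 12; G_2 = 12−1 = 11
step 2: 11 = 6 + 5; sub 7 for 6: 7 + 5; = 12; G_3 = 12−1 = 11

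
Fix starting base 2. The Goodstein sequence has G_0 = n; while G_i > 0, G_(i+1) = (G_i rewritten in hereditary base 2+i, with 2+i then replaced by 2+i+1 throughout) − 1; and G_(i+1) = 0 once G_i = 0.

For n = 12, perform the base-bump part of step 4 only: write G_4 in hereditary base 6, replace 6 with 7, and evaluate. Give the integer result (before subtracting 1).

(0) 12|_2 = 2^(2 + 1) + 2^2 ↦ 3^(3 + 1) + 3^3|_3 = 108 ⇒ 107
(1) 107|_3 = 3^(3 + 1) + 2·3^2 + 2·3 + 2 ↦ 4^(4 + 1) + 2·4^2 + 2·4 + 2|_4 = 1066 ⇒ 1065
(2) 1065|_4 = 4^(4 + 1) + 2·4^2 + 2·4 + 1 ↦ 5^(5 + 1) + 2·5^2 + 2·5 + 1|_5 = 15686 ⇒ 15685
(3) 15685|_5 = 5^(5 + 1) + 2·5^2 + 2·5 ↦ 6^(6 + 1) + 2·6^2 + 2·6|_6 = 280020 ⇒ 280019
(4) 280019|_6 = 6^(6 + 1) + 2·6^2 + 6 + 5 ↦ 7^(7 + 1) + 2·7^2 + 7 + 5|_7 = 5764911 ⇒ 5764910

5764911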